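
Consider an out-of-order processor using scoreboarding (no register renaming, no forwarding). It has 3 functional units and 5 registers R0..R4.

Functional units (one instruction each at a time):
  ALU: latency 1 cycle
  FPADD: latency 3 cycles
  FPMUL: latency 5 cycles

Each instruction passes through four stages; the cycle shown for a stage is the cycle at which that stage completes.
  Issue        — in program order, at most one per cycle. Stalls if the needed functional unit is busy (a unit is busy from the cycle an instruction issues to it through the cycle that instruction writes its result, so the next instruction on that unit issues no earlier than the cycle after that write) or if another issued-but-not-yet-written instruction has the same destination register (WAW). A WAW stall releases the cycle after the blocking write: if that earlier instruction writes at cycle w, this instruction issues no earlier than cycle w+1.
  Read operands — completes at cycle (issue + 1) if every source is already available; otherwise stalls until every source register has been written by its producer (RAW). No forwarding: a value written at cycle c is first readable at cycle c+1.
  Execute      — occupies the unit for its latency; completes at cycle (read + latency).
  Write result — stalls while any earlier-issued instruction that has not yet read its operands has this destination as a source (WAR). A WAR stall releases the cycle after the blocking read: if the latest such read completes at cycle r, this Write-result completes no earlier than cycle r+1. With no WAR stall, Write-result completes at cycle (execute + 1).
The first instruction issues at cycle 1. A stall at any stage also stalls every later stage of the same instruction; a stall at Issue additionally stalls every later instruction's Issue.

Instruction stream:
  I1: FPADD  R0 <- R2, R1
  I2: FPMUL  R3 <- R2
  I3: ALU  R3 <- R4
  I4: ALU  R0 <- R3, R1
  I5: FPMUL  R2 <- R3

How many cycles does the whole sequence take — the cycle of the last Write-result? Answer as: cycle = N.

1) issue 1, read 2, done 5, write 6
2) issue 2, read 3, done 8, write 9
3) issue 10, read 11, done 12, write 13  <WAW R3: wait I2 write@9>
4) issue 14, read 15, done 16, write 17  <struct: ALU busy until I3 writes@13>
5) issue 15, read 16, done 21, write 22

cycle = 22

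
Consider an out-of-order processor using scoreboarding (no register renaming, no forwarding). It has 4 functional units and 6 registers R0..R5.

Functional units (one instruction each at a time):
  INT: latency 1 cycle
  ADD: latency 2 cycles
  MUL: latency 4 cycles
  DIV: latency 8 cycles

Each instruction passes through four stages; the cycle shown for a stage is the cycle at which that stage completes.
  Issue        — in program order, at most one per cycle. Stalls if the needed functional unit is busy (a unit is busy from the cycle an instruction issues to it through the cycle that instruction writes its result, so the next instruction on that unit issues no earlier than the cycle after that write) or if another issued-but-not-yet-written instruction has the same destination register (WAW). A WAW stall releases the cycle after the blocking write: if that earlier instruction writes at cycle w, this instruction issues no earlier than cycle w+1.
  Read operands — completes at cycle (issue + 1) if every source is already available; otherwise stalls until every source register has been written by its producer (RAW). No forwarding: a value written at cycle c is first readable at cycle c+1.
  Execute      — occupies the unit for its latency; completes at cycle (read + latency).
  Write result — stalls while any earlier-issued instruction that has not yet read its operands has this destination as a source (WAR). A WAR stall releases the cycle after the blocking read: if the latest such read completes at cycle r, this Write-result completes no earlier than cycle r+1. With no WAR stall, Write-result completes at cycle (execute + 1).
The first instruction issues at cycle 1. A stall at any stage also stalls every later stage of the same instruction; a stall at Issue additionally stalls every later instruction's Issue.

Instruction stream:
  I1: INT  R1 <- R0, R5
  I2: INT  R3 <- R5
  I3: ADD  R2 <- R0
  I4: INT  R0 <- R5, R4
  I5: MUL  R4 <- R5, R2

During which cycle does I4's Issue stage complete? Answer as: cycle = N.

I1  is:1  ro:2  ex:3  wr:4
I2  is:5  ro:6  ex:7  wr:8  — struct: INT busy until I1 writes@4
I3  is:6  ro:7  ex:9  wr:10
I4  is:9  ro:10  ex:11  wr:12  — struct: INT busy until I2 writes@8
I5  is:10  ro:11  ex:15  wr:16

cycle = 9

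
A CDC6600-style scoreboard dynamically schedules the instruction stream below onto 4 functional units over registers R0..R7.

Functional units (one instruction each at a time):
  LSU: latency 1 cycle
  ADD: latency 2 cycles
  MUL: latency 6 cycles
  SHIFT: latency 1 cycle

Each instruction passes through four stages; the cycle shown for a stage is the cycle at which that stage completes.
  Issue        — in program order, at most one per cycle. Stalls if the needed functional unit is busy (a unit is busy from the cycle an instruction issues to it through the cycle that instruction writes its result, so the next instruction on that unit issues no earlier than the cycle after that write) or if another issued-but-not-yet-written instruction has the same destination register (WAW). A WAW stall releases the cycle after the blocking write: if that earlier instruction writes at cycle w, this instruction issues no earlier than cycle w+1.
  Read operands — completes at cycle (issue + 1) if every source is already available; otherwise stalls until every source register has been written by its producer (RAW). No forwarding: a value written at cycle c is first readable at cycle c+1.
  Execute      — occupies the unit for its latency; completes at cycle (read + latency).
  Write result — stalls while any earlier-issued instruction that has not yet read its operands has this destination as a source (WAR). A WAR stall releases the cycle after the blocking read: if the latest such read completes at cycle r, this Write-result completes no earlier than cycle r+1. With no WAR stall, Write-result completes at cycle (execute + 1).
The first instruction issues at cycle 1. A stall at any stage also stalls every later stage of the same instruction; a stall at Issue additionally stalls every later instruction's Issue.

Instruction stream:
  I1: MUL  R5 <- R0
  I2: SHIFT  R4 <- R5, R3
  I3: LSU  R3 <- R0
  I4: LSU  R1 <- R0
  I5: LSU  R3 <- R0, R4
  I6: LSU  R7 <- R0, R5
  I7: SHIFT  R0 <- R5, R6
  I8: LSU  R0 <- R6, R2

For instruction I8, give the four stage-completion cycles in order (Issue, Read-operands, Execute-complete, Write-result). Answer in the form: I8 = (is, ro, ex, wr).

I8 = (25, 26, 27, 28)

cycle 1: I1 dispatched to MUL
cycle 2: I1 operands ready; I2 dispatched to SHIFT
cycle 3: I3 dispatched to LSU
cycle 4: I3 operands ready
cycle 5: I3 complete
cycle 8: I1 complete
cycle 9: R5←I1
cycle 10: I2 operands ready
cycle 11: I2 complete; R3←I3
cycle 12: R4←I2; I4 dispatched to LSU
cycle 13: I4 operands ready
cycle 14: I4 complete
cycle 15: R1←I4
cycle 16: I5 dispatched to LSU
cycle 17: I5 operands ready
cycle 18: I5 complete
cycle 19: R3←I5
cycle 20: I6 dispatched to LSU
cycle 21: I6 operands ready; I7 dispatched to SHIFT
cycle 22: I6 complete; I7 operands ready
cycle 23: R7←I6; I7 complete
cycle 24: R0←I7
cycle 25: I8 dispatched to LSU
cycle 26: I8 operands ready
cycle 27: I8 complete
cycle 28: R0←I8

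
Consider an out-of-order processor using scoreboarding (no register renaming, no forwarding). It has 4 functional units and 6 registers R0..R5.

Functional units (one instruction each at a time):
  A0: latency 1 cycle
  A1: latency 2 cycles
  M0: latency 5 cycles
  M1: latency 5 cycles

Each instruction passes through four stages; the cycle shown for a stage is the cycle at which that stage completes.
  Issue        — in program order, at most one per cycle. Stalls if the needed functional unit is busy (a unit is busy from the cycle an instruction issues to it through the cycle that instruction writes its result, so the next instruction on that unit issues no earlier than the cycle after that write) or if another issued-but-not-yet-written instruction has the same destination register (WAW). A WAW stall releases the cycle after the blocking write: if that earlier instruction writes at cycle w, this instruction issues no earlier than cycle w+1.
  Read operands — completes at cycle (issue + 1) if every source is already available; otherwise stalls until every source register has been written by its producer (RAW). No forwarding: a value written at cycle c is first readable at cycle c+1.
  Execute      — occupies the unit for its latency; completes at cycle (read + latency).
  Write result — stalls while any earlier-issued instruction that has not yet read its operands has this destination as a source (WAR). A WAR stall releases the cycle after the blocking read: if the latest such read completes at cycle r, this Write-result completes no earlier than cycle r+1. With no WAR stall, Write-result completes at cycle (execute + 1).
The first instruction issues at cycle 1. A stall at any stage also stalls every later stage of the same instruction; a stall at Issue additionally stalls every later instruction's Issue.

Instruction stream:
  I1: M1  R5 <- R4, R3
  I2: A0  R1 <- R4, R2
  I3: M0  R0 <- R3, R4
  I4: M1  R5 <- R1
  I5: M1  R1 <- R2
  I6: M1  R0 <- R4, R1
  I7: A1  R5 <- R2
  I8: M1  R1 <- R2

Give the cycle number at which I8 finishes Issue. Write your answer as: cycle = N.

cycle = 33

t=1  I1→M1
t=2  I1 RO, I2→A0
t=3  I2 RO, I3→M0
t=4  I2 EX, I3 RO
t=5  I2 WR R1
t=7  I1 EX
t=8  I1 WR R5
t=9  I3 EX, I4→M1
t=10  I3 WR R0, I4 RO
t=15  I4 EX
t=16  I4 WR R5
t=17  I5→M1
t=18  I5 RO
t=23  I5 EX
t=24  I5 WR R1
t=25  I6→M1
t=26  I6 RO, I7→A1
t=27  I7 RO
t=29  I7 EX
t=30  I7 WR R5
t=31  I6 EX
t=32  I6 WR R0
t=33  I8→M1
t=34  I8 RO
t=39  I8 EX
t=40  I8 WR R1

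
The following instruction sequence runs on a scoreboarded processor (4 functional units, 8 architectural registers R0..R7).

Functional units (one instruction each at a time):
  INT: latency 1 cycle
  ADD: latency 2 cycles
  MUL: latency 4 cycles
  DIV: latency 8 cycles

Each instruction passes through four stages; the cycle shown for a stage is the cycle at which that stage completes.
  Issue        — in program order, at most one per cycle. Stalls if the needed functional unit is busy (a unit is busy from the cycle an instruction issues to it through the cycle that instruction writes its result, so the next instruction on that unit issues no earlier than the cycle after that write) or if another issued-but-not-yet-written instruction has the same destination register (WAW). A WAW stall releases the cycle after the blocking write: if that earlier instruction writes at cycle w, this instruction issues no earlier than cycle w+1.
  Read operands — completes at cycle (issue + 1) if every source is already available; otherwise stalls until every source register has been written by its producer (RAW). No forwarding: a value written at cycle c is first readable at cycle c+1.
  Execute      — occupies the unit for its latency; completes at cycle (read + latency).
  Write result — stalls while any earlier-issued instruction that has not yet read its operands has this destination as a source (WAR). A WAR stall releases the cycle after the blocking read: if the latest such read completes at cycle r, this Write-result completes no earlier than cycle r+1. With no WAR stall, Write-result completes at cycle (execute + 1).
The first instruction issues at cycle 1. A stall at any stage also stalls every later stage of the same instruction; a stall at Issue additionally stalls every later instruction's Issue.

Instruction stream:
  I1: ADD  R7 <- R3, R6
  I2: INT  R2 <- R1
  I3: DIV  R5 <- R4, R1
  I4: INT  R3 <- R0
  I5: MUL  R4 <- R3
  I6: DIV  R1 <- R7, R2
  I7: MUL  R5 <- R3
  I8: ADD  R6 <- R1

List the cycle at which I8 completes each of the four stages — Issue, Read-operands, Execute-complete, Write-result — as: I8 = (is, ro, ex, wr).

c1: I1→ADD
c2: I1 RO; I2→INT
c3: I2 RO; I3→DIV
c4: I1 EX; I2 EX; I3 RO
c5: I1 WR R7; I2 WR R2
c6: I4→INT
c7: I4 RO; I5→MUL
c8: I4 EX
c9: I4 WR R3
c10: I5 RO
c12: I3 EX
c13: I3 WR R5
c14: I5 EX; I6→DIV
c15: I5 WR R4; I6 RO
c16: I7→MUL
c17: I7 RO; I8→ADD
c21: I7 EX
c22: I7 WR R5
c23: I6 EX
c24: I6 WR R1
c25: I8 RO
c27: I8 EX
c28: I8 WR R6

I8 = (17, 25, 27, 28)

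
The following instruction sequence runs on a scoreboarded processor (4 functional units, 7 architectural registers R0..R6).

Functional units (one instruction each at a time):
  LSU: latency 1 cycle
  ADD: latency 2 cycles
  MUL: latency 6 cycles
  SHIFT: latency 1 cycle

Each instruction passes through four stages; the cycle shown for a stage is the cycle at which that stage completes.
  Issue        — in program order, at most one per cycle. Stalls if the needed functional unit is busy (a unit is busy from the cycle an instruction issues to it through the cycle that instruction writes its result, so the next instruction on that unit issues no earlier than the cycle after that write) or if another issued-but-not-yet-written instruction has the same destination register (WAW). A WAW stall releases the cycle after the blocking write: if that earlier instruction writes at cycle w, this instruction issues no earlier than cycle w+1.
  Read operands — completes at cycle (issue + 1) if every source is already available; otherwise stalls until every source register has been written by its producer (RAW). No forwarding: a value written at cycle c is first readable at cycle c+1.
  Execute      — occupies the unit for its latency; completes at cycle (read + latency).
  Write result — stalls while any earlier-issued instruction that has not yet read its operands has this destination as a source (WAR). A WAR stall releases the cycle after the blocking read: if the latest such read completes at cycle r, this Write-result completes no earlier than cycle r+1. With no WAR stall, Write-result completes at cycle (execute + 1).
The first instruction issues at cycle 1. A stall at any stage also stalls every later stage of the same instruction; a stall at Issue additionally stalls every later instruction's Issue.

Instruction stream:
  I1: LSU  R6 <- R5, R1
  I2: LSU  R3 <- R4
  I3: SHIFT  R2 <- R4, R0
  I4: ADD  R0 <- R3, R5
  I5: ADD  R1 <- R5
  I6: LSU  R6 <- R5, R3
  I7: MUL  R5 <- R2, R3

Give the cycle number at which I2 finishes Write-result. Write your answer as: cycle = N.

cycle = 8

t=1  I1→LSU
t=2  I1 RO
t=3  I1 EX
t=4  I1 WR R6
t=5  I2→LSU
t=6  I2 RO | I3→SHIFT
t=7  I2 EX | I3 RO | I4→ADD
t=8  I2 WR R3 | I3 EX
t=9  I3 WR R2 | I4 RO
t=11  I4 EX
t=12  I4 WR R0
t=13  I5→ADD
t=14  I5 RO | I6→LSU
t=15  I6 RO | I7→MUL
t=16  I5 EX | I6 EX | I7 RO
t=17  I5 WR R1 | I6 WR R6
t=22  I7 EX
t=23  I7 WR R5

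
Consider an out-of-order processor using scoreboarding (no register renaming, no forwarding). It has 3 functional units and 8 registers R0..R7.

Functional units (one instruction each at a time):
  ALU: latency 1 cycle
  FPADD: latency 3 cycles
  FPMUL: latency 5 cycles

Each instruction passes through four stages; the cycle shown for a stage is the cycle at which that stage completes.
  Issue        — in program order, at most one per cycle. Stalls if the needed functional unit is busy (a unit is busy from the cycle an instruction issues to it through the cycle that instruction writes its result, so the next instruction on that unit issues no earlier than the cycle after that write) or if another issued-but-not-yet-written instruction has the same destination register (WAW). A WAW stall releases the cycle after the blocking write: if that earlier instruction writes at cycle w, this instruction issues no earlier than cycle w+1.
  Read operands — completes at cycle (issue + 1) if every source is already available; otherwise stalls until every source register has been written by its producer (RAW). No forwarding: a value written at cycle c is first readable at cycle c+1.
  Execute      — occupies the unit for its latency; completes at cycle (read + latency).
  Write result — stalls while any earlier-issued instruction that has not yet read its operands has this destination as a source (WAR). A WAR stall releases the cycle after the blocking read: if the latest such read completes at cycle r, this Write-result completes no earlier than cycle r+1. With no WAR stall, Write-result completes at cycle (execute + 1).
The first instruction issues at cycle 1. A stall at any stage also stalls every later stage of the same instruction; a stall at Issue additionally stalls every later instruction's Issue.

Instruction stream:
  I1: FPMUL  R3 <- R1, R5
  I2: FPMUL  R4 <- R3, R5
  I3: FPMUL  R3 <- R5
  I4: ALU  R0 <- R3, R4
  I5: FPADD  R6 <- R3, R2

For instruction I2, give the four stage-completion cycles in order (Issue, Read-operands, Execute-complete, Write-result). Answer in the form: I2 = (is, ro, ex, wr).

I1: IS=1 RO=2 EX=7 WR=8
I2: IS=9 RO=10 EX=15 WR=16  [struct: FPMUL busy until I1 writes@8]
I3: IS=17 RO=18 EX=23 WR=24  [struct: FPMUL busy until I2 writes@16]
I4: IS=18 RO=25 EX=26 WR=27  [RAW R3: wait I3 write@24]
I5: IS=19 RO=25 EX=28 WR=29  [RAW R3: wait I3 write@24]

I2 = (9, 10, 15, 16)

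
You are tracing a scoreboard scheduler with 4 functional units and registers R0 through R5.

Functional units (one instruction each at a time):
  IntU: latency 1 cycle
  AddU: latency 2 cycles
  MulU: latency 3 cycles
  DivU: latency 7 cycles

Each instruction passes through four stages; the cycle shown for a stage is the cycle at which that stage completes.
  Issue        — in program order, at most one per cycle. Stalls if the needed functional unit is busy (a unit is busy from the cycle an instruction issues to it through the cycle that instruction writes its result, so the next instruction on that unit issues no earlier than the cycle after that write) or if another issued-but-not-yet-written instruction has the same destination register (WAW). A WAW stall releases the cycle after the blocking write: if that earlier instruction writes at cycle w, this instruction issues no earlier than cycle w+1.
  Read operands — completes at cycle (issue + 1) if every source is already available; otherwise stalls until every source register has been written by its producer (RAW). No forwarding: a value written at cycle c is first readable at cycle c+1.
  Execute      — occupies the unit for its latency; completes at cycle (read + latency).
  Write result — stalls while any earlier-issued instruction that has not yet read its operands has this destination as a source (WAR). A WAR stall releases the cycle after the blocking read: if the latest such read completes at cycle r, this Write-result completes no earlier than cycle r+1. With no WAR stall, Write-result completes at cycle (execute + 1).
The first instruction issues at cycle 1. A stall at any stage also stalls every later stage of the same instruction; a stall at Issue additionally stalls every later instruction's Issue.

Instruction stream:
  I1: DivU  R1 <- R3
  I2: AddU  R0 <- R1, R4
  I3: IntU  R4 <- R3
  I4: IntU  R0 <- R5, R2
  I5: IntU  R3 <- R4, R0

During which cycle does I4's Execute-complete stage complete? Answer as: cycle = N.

1) issue 1, read 2, done 9, write 10
2) issue 2, read 11, done 13, write 14  <RAW R1: wait I1 write@10>
3) issue 3, read 4, done 5, write 12  <WAR R4: wait I2 read@11>
4) issue 15, read 16, done 17, write 18  <WAW R0: wait I2 write@14>
5) issue 19, read 20, done 21, write 22  <struct: IntU busy until I4 writes@18>

cycle = 17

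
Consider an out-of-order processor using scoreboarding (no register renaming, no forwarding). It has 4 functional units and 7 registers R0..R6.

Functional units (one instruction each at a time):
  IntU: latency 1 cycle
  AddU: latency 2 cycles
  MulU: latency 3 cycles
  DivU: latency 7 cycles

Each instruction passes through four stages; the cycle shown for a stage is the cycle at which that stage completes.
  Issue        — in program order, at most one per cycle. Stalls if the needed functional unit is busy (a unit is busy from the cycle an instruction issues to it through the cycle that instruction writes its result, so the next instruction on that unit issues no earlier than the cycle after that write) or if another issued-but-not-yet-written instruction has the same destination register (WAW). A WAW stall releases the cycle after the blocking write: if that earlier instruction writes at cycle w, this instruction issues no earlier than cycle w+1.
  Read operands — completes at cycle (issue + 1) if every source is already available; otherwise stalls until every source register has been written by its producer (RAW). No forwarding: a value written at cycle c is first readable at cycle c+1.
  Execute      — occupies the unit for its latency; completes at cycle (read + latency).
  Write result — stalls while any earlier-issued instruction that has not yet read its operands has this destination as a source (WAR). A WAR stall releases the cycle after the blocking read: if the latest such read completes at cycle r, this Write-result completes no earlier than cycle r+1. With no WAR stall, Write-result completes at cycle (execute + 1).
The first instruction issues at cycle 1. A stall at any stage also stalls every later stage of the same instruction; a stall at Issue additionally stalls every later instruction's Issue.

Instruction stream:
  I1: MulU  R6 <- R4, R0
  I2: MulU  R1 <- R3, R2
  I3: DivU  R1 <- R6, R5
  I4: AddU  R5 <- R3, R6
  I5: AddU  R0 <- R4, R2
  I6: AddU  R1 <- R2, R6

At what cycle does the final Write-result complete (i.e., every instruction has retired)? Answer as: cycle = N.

cycle = 28

t=1  I1 issues→MulU
t=2  I1 reads
t=5  I1 exec-done
t=6  I1 writes R6
t=7  I2 issues→MulU
t=8  I2 reads
t=11  I2 exec-done
t=12  I2 writes R1
t=13  I3 issues→DivU
t=14  I3 reads | I4 issues→AddU
t=15  I4 reads
t=17  I4 exec-done
t=18  I4 writes R5
t=19  I5 issues→AddU
t=20  I5 reads
t=21  I3 exec-done
t=22  I3 writes R1 | I5 exec-done
t=23  I5 writes R0
t=24  I6 issues→AddU
t=25  I6 reads
t=27  I6 exec-done
t=28  I6 writes R1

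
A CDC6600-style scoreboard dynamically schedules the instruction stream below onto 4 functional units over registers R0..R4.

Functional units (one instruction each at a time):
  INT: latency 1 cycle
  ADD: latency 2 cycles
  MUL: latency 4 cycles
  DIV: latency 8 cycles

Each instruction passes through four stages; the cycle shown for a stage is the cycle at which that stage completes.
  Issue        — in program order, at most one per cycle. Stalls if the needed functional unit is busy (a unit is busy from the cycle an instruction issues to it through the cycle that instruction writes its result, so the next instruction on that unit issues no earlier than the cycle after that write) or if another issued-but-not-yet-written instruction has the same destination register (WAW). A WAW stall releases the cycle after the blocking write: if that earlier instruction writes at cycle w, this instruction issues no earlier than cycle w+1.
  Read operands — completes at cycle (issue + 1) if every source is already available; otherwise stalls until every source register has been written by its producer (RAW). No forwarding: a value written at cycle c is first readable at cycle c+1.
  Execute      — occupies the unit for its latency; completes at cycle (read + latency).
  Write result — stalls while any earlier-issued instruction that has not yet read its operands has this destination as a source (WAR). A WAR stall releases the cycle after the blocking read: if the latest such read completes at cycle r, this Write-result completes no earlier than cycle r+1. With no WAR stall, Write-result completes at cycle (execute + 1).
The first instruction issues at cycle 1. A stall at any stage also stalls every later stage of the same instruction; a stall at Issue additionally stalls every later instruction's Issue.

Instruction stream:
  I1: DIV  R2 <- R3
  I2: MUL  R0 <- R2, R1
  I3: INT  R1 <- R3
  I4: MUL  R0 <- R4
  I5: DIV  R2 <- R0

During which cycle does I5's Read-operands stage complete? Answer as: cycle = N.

cycle = 25

  I1 | 1 | 2 | 10 | 11
  I2 | 2 | 12 | 16 | 17   RAW R2: wait I1 write@11
  I3 | 3 | 4 | 5 | 13   WAR R1: wait I2 read@12
  I4 | 18 | 19 | 23 | 24   struct: MUL busy until I2 writes@17
  I5 | 19 | 25 | 33 | 34   RAW R0: wait I4 write@24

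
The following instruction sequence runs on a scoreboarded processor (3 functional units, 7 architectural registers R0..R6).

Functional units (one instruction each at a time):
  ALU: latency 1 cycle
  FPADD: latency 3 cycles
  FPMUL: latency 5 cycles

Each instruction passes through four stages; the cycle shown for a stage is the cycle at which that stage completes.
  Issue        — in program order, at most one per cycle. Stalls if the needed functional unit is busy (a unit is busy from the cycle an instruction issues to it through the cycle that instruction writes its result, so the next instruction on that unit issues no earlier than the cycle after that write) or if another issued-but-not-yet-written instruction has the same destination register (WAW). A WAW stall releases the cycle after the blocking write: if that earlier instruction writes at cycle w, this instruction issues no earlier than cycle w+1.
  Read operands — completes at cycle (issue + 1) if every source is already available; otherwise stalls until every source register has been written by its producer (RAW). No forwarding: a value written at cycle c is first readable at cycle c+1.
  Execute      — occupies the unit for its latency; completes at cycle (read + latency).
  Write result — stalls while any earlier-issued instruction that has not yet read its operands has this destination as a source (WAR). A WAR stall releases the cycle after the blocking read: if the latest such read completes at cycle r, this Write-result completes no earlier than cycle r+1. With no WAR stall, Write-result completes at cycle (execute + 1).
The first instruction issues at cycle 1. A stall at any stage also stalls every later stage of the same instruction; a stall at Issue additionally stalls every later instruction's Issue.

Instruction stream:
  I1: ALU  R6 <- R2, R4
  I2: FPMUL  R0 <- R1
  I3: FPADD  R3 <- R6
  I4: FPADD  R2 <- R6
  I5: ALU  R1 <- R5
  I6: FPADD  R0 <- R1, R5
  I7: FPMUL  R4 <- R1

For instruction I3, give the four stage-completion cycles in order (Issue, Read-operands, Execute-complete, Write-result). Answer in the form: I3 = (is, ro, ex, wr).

I3 = (3, 5, 8, 9)

t=1  I1→ALU
t=2  I1 RO | I2→FPMUL
t=3  I1 EX | I2 RO | I3→FPADD
t=4  I1 WR R6
t=5  I3 RO
t=8  I2 EX | I3 EX
t=9  I2 WR R0 | I3 WR R3
t=10  I4→FPADD
t=11  I4 RO | I5→ALU
t=12  I5 RO
t=13  I5 EX
t=14  I4 EX | I5 WR R1
t=15  I4 WR R2
t=16  I6→FPADD
t=17  I6 RO | I7→FPMUL
t=18  I7 RO
t=20  I6 EX
t=21  I6 WR R0
t=23  I7 EX
t=24  I7 WR R4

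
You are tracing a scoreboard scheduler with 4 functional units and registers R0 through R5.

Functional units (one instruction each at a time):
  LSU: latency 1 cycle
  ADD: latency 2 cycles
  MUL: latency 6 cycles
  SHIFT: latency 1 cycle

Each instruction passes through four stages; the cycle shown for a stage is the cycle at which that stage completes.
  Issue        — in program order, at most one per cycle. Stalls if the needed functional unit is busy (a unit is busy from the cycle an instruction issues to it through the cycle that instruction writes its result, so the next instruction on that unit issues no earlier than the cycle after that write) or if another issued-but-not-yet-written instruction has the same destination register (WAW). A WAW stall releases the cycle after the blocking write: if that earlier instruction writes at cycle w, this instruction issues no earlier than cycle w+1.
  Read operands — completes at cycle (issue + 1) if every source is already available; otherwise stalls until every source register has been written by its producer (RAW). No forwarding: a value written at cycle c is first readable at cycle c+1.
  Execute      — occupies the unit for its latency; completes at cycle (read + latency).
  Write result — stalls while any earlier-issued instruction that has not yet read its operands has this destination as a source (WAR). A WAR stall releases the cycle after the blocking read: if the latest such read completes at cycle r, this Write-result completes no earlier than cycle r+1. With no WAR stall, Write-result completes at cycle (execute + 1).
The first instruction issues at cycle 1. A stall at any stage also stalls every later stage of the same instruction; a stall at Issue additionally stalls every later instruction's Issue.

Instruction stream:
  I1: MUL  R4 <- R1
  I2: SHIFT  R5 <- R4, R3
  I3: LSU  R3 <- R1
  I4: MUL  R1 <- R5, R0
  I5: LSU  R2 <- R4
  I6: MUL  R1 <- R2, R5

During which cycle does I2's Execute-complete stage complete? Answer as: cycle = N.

cycle = 11

[1] issue I1 (MUL)
[2] I1 read-ops · issue I2 (SHIFT)
[3] issue I3 (LSU)
[4] I3 read-ops
[5] I3 finished on LSU
[8] I1 finished on MUL
[9] I1→R4
[10] I2 read-ops · issue I4 (MUL)
[11] I2 finished on SHIFT · I3→R3
[12] I2→R5 · issue I5 (LSU)
[13] I4 read-ops · I5 read-ops
[14] I5 finished on LSU
[15] I5→R2
[19] I4 finished on MUL
[20] I4→R1
[21] issue I6 (MUL)
[22] I6 read-ops
[28] I6 finished on MUL
[29] I6→R1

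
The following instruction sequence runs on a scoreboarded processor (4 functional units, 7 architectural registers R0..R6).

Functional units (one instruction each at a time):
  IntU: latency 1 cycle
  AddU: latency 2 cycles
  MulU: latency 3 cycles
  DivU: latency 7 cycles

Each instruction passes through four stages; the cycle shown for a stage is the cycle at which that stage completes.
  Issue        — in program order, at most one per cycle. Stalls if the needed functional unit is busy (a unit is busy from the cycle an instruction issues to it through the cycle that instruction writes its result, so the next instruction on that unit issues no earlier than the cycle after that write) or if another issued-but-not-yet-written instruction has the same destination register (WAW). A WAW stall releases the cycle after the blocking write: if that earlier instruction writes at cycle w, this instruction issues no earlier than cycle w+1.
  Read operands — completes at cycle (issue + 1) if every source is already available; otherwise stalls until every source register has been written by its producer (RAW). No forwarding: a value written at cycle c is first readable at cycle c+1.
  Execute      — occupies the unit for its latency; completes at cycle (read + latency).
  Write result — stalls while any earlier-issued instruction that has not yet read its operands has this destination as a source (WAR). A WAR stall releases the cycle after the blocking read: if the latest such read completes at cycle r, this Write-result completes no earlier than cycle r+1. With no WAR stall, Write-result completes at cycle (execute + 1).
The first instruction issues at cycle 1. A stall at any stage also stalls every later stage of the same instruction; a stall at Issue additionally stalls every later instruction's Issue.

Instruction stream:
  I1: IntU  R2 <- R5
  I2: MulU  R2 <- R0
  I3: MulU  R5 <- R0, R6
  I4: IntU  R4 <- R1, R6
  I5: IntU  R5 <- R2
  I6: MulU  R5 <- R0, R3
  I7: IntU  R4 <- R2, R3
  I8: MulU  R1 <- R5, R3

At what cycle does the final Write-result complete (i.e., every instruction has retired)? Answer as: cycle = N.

cycle = 32

c1: I1→IntU
c2: I1 RO
c3: I1 EX
c4: I1 WR R2
c5: I2→MulU
c6: I2 RO
c9: I2 EX
c10: I2 WR R2
c11: I3→MulU
c12: I3 RO, I4→IntU
c13: I4 RO
c14: I4 EX
c15: I3 EX, I4 WR R4
c16: I3 WR R5
c17: I5→IntU
c18: I5 RO
c19: I5 EX
c20: I5 WR R5
c21: I6→MulU
c22: I6 RO, I7→IntU
c23: I7 RO
c24: I7 EX
c25: I6 EX, I7 WR R4
c26: I6 WR R5
c27: I8→MulU
c28: I8 RO
c31: I8 EX
c32: I8 WR R1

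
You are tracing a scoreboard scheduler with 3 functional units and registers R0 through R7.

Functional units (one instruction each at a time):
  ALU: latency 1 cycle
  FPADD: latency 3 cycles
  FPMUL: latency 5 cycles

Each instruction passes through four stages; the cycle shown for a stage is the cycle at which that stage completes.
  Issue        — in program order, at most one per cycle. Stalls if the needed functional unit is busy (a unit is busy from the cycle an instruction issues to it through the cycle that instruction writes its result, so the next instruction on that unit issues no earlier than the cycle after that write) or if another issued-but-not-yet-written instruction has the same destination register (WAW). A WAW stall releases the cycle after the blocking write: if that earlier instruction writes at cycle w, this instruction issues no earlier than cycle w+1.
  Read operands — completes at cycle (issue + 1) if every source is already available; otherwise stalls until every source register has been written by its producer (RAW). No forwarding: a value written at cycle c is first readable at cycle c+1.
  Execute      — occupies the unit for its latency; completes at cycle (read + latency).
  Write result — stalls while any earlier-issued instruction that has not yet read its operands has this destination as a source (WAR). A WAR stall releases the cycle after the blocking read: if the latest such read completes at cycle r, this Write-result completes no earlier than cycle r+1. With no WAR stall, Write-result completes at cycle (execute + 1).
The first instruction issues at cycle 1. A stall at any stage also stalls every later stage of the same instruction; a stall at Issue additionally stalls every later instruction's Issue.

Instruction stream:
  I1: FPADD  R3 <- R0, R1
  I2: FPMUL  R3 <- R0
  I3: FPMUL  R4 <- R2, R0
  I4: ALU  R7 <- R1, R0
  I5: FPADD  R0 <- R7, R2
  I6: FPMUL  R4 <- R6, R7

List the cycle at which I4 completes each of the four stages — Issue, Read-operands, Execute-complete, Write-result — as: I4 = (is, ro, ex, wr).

t=1  I1 dispatched to FPADD
t=2  I1 operands ready
t=5  I1 complete
t=6  R3←I1
t=7  I2 dispatched to FPMUL
t=8  I2 operands ready
t=13  I2 complete
t=14  R3←I2
t=15  I3 dispatched to FPMUL
t=16  I3 operands ready; I4 dispatched to ALU
t=17  I4 operands ready; I5 dispatched to FPADD
t=18  I4 complete
t=19  R7←I4
t=20  I5 operands ready
t=21  I3 complete
t=22  R4←I3
t=23  I5 complete; I6 dispatched to FPMUL
t=24  R0←I5; I6 operands ready
t=29  I6 complete
t=30  R4←I6

I4 = (16, 17, 18, 19)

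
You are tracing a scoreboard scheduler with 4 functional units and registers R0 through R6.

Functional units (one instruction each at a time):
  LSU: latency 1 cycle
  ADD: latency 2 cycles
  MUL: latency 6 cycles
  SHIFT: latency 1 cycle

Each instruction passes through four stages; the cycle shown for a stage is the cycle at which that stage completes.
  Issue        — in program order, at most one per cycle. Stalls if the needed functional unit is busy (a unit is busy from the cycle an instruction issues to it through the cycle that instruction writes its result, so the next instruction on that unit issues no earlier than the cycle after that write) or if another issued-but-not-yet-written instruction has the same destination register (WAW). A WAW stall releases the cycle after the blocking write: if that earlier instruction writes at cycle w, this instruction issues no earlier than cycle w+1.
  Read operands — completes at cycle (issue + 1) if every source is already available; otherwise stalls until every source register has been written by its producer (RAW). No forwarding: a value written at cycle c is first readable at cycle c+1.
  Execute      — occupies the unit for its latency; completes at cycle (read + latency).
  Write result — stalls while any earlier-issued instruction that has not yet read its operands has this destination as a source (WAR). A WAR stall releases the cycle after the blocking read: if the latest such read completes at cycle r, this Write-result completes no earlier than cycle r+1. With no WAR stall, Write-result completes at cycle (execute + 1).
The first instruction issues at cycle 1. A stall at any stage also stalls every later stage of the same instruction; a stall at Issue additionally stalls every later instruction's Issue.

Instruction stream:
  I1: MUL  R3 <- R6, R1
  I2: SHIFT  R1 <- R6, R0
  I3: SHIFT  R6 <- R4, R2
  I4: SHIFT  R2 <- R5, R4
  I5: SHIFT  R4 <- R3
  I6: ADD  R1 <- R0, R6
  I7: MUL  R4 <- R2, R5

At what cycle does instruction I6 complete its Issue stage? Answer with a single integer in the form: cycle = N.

1) issue 1, read 2, done 8, write 9
2) issue 2, read 3, done 4, write 5
3) issue 6, read 7, done 8, write 9  <struct: SHIFT busy until I2 writes@5>
4) issue 10, read 11, done 12, write 13  <struct: SHIFT busy until I3 writes@9>
5) issue 14, read 15, done 16, write 17  <struct: SHIFT busy until I4 writes@13>
6) issue 15, read 16, done 18, write 19
7) issue 18, read 19, done 25, write 26  <WAW R4: wait I5 write@17>

cycle = 15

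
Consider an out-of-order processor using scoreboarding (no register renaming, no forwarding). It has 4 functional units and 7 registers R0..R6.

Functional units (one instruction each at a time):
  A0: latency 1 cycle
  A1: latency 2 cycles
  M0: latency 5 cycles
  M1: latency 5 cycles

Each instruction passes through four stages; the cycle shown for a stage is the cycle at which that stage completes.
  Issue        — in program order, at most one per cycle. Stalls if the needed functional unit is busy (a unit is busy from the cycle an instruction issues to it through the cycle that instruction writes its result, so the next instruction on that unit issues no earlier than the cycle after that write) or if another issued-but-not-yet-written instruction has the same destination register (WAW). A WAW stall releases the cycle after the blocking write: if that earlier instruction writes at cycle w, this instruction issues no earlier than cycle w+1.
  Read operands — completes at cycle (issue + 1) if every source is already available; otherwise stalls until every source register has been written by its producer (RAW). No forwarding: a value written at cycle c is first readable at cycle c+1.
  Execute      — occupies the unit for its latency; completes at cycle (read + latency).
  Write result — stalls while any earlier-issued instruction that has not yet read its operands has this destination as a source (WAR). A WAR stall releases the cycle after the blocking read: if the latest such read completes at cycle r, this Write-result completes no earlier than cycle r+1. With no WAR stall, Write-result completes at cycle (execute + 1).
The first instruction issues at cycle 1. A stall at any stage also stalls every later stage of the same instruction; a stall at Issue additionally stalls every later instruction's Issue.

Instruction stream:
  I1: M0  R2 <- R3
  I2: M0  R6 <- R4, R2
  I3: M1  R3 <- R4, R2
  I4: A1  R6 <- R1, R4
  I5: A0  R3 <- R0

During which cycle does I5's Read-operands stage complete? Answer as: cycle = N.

cycle = 19

[1] I1 dispatched to M0
[2] I1 operands ready
[7] I1 complete
[8] R2←I1
[9] I2 dispatched to M0
[10] I2 operands ready, I3 dispatched to M1
[11] I3 operands ready
[15] I2 complete
[16] R6←I2, I3 complete
[17] R3←I3, I4 dispatched to A1
[18] I4 operands ready, I5 dispatched to A0
[19] I5 operands ready
[20] I4 complete, I5 complete
[21] R6←I4, R3←I5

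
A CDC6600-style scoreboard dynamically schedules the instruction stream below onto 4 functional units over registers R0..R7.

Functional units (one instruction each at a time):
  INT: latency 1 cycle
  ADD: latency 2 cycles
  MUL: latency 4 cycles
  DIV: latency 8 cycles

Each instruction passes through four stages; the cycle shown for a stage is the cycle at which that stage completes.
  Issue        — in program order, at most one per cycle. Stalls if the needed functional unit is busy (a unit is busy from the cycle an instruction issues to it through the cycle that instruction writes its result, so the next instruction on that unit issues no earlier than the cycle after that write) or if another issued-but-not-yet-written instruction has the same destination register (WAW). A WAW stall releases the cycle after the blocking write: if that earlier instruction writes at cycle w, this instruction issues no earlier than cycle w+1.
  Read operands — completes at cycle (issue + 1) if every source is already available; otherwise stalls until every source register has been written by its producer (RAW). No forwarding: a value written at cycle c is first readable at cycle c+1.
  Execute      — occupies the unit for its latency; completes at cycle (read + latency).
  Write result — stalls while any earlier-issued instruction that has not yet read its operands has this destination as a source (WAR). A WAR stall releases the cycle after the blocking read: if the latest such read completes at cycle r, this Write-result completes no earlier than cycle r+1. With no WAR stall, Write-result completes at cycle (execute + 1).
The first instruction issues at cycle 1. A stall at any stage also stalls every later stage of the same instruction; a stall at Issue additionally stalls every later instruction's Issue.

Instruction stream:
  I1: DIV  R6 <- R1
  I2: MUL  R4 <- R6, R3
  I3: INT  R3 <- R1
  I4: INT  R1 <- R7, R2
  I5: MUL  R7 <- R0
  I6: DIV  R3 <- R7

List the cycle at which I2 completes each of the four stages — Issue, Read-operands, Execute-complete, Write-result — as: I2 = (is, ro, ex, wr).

I2 = (2, 12, 16, 17)

1) issue 1, read 2, done 10, write 11
2) issue 2, read 12, done 16, write 17  <RAW R6: wait I1 write@11>
3) issue 3, read 4, done 5, write 13  <WAR R3: wait I2 read@12>
4) issue 14, read 15, done 16, write 17  <struct: INT busy until I3 writes@13>
5) issue 18, read 19, done 23, write 24  <struct: MUL busy until I2 writes@17>
6) issue 19, read 25, done 33, write 34  <RAW R7: wait I5 write@24>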